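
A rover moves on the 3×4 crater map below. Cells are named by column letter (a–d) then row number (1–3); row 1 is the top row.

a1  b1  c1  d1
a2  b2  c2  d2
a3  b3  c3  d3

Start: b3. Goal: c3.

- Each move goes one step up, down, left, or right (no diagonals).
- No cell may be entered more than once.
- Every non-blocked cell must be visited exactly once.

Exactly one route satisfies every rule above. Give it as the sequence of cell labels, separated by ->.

Need to visit all 12 open cells exactly once, starting at b3 and ending at c3.
Cell a3 has only two open neighbours (a2 and b3), so the path must pass straight through it: one of those is the cell it's entered from and the other is where it exits.
Route from b3: left 1 to a3, up 2 to a1, right 1 to b1, down 1 to b2, right 1 to c2, up 1 to c1, right 1 to d1, down 2 to d3, left 1 to c3 — 11 moves in all.
Check: all 12 open cells covered.

b3 -> a3 -> a2 -> a1 -> b1 -> b2 -> c2 -> c1 -> d1 -> d2 -> d3 -> c3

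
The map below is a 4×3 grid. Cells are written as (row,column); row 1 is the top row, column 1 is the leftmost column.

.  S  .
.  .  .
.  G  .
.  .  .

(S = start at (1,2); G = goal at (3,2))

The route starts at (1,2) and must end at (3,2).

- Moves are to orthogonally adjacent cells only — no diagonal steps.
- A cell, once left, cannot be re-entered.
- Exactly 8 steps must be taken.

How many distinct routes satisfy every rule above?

6

Need simple routes of exactly 8 moves from (1,2) to (3,2) (Manhattan distance 2, so 3 moves are spent on a detour and 3 undoing it).
Enumerating: (1,2) (2,2) (2,1) (3,1) (4,1) (4,2) (4,3) (3,3) (3,2) | (1,2) (2,2) (2,3) (3,3) (4,3) (4,2) (4,1) (3,1) (3,2) | (1,2) (1,1) (2,1) (3,1) (4,1) (4,2) (4,3) (3,3) (3,2) | (1,2) (1,1) (2,1) (2,2) (2,3) (3,3) (4,3) (4,2) (3,2) | (1,2) (1,3) (2,3) (3,3) (4,3) (4,2) (4,1) (3,1) (3,2) | (1,2) (1,3) (2,3) (2,2) (2,1) (3,1) (4,1) (4,2) (3,2).
That gives 6 routes.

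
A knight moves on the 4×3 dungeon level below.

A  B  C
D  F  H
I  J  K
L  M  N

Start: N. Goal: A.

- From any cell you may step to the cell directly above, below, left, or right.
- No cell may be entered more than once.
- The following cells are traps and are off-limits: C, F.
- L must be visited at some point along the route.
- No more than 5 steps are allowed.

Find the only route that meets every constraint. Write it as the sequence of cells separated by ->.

N -> M -> L -> I -> D -> A

The budget equals the shortest possible length, so every move has to be on a shortest route through the required cells.
Route from N: left 2 to L, up 3 to A — 5 moves in all.
Check: all required cells visited; 5 ≤ 5 moves.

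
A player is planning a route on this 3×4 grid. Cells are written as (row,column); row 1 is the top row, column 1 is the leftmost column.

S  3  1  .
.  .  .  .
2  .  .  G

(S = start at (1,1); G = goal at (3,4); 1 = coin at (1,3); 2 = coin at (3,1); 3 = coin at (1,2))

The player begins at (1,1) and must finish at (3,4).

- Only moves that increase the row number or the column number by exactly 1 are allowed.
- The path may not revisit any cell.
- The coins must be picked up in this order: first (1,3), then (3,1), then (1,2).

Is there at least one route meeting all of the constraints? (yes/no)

no

(3,1) lies to the left of (1,3), so going from (1,3) to (3,1) would need a leftward move — but moves only go right/down, so (1,3) cannot be visited before (3,1).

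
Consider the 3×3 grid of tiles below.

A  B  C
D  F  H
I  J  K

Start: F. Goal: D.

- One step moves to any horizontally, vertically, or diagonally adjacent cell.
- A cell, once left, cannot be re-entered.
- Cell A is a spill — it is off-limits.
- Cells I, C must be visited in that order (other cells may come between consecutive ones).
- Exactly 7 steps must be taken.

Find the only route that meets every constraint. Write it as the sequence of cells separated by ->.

F -> I -> J -> K -> H -> C -> B -> D

The waypoints must appear in the order I, C, with no cell reused.
Route from F: down-left 1 to I, right 2 to K, up 2 to C, left 1 to B, down-left 1 to D — 7 moves in all.
Check: order respected (I at step 1, C at step 5); 7 moves as required.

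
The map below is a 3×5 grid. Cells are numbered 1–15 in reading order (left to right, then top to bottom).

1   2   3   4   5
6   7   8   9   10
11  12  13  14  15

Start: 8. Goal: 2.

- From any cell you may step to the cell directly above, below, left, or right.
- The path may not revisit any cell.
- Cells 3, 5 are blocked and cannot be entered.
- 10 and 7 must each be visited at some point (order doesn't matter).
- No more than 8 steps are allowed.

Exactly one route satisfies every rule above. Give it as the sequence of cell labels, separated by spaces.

The 8-move cap with required stops at 10, 7 leaves no slack for detours.
Route from 8: right 2 to 10, down 1 to 15, left 3 to 12, up 2 to 2 — 8 moves in all.
Check: all required cells visited; 8 ≤ 8 moves.

8 9 10 15 14 13 12 7 2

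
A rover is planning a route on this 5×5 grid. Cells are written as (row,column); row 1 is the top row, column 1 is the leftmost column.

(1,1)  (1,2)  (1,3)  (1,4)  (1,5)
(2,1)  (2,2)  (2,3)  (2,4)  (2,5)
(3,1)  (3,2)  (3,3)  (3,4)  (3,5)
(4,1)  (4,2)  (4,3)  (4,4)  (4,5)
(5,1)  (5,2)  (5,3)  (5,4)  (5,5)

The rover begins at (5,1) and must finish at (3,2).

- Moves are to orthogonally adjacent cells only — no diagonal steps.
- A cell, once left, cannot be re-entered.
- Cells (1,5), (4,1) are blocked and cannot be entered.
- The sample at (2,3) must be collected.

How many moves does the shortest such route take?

7

Any route passes through (2,3) somewhere between (5,1) and (3,2). Summing Manhattan distances along the two legs ((5,1) → (2,3) → (3,2)) gives a lower bound of 5 + 2 = 7 moves.
A route of 7 moves achieves this: (5,1) → (5,2) → (4,2) → (4,3) → (3,3) → (2,3) → (2,2) → (3,2).
Since 7 matches the lower bound, it is optimal.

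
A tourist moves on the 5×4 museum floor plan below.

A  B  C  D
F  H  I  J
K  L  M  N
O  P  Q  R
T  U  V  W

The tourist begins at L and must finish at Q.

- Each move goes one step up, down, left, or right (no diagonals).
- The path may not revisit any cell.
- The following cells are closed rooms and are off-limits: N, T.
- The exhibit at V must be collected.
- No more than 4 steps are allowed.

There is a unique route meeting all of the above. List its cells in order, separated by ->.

L -> P -> U -> V -> Q

Any route must reach V and still end at Q within 4 moves, so the order of the required stops is forced.
Route from L: down 2 to U, right 1 to V, up 1 to Q — 4 moves in all.
Check: all required cells visited; 4 ≤ 4 moves.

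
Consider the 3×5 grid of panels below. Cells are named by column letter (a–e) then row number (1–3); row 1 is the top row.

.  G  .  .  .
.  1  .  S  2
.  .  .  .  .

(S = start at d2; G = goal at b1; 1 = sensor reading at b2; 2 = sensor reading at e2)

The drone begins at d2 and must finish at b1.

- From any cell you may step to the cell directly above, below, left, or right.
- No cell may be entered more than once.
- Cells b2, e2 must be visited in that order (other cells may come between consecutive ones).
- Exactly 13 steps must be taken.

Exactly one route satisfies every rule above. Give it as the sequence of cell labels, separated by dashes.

The waypoints must appear in the order b2, e2, with no cell reused.
Route from d2: left 3 to a2, down 1 to a3, right 4 to e3, up 2 to e1, left 3 to b1 — 13 moves in all.
Check: order respected (1 at step 2, 2 at step 9); 13 moves as required.

d2 - c2 - b2 - a2 - a3 - b3 - c3 - d3 - e3 - e2 - e1 - d1 - c1 - b1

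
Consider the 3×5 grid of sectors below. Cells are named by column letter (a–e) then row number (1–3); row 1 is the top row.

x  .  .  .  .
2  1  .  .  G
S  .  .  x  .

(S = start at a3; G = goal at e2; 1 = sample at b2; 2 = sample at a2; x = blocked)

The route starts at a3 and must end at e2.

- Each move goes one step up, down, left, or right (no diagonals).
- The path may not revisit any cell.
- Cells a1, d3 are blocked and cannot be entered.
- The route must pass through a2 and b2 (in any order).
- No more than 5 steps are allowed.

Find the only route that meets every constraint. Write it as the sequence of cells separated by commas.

a3, a2, b2, c2, d2, e2

The 5-move cap with required stops at a2, b2 leaves no slack for detours.
Route from a3: up to a2, 4× right (reaching e2) — 5 moves in all.
Check: all required cells visited; 5 ≤ 5 moves.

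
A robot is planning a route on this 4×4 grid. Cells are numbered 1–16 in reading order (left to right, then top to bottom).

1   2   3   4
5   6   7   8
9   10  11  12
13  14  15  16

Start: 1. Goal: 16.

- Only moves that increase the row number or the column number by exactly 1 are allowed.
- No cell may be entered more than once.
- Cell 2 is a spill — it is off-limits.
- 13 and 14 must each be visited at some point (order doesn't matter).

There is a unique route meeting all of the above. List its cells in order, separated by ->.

Moves only go right or down, so the column and row indices never decrease.
Route from 1: down 3 to 13, right 3 to 16 — 6 moves in all.
Check: all required cells visited.

1 -> 5 -> 9 -> 13 -> 14 -> 15 -> 16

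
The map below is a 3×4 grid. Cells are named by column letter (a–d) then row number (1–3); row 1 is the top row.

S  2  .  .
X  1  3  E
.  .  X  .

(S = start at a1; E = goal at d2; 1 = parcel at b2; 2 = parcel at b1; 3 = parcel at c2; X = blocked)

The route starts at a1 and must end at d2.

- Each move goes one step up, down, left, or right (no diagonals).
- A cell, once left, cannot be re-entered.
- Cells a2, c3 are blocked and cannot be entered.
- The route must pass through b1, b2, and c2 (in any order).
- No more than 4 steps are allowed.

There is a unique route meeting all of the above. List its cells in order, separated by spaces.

a1 b1 b2 c2 d2

Any route must reach b1, b2, and c2 and still end at d2 within 4 moves, so the order of the required stops is forced.
Route from a1: right 1 to b1, down 1 to b2, right 2 to d2 — 4 moves in all.
Check: all required cells visited; 4 ≤ 4 moves.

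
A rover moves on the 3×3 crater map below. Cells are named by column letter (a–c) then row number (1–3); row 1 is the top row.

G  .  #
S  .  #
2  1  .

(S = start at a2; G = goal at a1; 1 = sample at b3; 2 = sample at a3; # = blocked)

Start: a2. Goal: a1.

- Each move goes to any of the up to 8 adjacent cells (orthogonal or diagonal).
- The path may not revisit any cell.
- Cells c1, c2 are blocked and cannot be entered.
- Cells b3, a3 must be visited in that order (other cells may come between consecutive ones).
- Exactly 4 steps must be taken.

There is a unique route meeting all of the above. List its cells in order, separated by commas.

a2, b3, a3, b2, a1

The waypoints must appear in the order b3, a3, with no cell reused.
Route from a2: down-right 1 to b3, left 1 to a3, up-right 1 to b2, up-left 1 to a1 — 4 moves in all.
Check: order respected (1 at step 1, 2 at step 2); 4 moves as required.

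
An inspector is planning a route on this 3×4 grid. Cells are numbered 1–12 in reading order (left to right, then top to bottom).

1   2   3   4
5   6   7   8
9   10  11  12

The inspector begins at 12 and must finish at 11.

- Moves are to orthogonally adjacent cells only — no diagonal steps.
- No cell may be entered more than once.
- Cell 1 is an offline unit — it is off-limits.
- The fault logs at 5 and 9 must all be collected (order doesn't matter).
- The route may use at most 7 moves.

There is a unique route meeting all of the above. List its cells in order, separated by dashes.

The 7-move cap with required stops at 5, 9 leaves no slack for detours.
Route from 12: up to 8, 3× left (reaching 5), down to 9, 2× right (reaching 11) — 7 moves in all.
Check: all required cells visited; 7 ≤ 7 moves.

12 - 8 - 7 - 6 - 5 - 9 - 10 - 11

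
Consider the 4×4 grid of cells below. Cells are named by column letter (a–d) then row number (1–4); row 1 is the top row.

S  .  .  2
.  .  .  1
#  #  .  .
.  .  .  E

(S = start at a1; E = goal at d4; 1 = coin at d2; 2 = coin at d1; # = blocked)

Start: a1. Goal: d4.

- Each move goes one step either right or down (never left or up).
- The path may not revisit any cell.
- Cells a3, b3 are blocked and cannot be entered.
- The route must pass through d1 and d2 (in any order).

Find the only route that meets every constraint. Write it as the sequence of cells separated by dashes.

Moves only go right or down, so the column and row indices never decrease.
Route from a1: right 3 to d1, down 3 to d4 — 6 moves in all.
Check: all required cells visited.

a1 - b1 - c1 - d1 - d2 - d3 - d4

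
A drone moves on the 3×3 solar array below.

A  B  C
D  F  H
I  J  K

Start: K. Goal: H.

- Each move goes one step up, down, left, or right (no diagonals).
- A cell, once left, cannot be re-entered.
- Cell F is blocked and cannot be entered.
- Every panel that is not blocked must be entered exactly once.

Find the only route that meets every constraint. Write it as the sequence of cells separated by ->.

K -> J -> I -> D -> A -> B -> C -> H

Need to visit all 8 open cells exactly once, starting at K and ending at H.
Route from K: 2× left (reaching I), 2× up (reaching A), 2× right (reaching C), down to H — 7 moves in all.
Check: all 8 open cells covered.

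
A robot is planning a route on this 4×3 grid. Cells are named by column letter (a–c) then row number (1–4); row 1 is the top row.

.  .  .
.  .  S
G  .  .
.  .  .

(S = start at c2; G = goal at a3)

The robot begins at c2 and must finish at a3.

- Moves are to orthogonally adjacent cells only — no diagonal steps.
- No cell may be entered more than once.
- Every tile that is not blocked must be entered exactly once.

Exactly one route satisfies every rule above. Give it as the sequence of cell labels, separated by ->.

c2 -> c1 -> b1 -> a1 -> a2 -> b2 -> b3 -> c3 -> c4 -> b4 -> a4 -> a3

Need to visit all 12 open cells exactly once, starting at c2 and ending at a3.
Cell c1 has only two open neighbours (c2 and b1), so the path must pass straight through it: one of those is the cell it's entered from and the other is where it exits.
Route from c2: up to c1, 2× left (reaching a1), down to a2, right to b2, down to b3, right to c3, down to c4, 2× left (reaching a4), up to a3 — 11 moves in all.
Check: all 12 open cells covered.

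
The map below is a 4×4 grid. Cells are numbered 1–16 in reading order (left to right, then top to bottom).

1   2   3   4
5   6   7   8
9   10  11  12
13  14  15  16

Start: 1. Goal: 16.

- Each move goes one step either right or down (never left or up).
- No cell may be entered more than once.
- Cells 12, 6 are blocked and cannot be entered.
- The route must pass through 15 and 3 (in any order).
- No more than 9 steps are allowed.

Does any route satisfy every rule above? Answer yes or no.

One route that works: 1 → 2 → 3 → 7 → 11 → 15 → 16.

yes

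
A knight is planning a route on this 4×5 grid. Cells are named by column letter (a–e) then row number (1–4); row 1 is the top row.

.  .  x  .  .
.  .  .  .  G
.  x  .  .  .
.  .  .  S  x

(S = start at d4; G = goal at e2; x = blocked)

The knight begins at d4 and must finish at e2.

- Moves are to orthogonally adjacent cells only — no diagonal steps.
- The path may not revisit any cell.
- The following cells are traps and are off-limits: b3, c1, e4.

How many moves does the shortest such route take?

The Manhattan distance from d4 to e2 is |4−2| + |4−5| = 3, so at least 3 moves are needed.
A route of 3 moves achieves this: d4 → d3 → d2 → e2.
Since 3 matches the lower bound, it is optimal.

3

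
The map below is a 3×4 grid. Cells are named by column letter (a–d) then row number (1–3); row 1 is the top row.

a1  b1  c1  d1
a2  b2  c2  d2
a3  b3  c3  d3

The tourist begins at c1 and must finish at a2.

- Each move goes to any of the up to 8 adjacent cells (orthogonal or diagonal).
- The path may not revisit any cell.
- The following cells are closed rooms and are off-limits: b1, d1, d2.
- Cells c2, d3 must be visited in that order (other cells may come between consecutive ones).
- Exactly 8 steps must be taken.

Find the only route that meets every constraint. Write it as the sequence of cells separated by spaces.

The waypoints must appear in the order c2, d3, with no cell reused.
Route from c1: down to c2, down-right to d3, 3× left (reaching a3), up-right to b2, up-left to a1, down to a2 — 8 moves in all.
Check: order respected (c2 at step 1, d3 at step 2); 8 moves as required.

c1 c2 d3 c3 b3 a3 b2 a1 a2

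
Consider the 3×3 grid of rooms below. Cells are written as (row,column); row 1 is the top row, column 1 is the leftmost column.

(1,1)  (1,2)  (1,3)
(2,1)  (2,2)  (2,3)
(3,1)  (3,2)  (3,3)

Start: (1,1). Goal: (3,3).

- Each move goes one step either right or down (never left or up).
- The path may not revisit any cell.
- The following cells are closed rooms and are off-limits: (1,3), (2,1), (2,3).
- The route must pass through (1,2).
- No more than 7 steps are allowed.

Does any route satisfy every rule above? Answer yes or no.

yes

One route that works: (1,1) → (1,2) → (2,2) → (3,2) → (3,3).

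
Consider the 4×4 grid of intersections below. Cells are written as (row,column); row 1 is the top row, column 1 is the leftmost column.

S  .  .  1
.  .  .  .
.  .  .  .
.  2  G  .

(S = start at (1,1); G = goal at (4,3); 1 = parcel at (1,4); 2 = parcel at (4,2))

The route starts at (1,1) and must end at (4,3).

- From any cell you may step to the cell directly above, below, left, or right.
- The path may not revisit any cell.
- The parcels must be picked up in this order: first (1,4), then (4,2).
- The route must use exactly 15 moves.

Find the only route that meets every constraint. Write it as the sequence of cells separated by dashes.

The waypoints must appear in the order (1,4), (4,2), with no cell reused.
Route from (1,1): 3× right (reaching (1,4)), down to (2,4), 3× left (reaching (2,1)), 2× down (reaching (4,1)), right to (4,2), up to (3,2), 2× right (reaching (3,4)), down to (4,4), left to (4,3) — 15 moves in all.
Check: order respected (1 at step 3, 2 at step 10); 15 moves as required.

(1,1) - (1,2) - (1,3) - (1,4) - (2,4) - (2,3) - (2,2) - (2,1) - (3,1) - (4,1) - (4,2) - (3,2) - (3,3) - (3,4) - (4,4) - (4,3)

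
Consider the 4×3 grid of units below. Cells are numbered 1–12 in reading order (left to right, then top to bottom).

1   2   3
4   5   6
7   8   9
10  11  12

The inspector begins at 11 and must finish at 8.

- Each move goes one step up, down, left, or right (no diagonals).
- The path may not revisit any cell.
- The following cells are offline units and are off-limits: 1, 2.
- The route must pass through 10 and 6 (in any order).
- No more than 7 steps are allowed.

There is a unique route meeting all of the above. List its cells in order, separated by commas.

11, 10, 7, 4, 5, 6, 9, 8

The 7-move cap with required stops at 10, 6 leaves no slack for detours.
Route from 11: left to 10, 2× up (reaching 4), 2× right (reaching 6), down to 9, left to 8 — 7 moves in all.
Check: all required cells visited; 7 ≤ 7 moves.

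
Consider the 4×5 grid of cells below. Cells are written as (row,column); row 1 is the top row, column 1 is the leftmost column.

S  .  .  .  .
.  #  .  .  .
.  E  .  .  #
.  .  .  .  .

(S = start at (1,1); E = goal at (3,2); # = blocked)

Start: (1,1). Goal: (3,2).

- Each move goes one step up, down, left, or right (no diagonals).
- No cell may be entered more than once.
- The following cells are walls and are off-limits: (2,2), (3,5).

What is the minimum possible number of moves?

3

The Manhattan distance from (1,1) to (3,2) is |1−3| + |1−2| = 3, so at least 3 moves are needed.
A route of 3 moves achieves this: (1,1) → (2,1) → (3,1) → (3,2).
Since 3 matches the lower bound, it is optimal.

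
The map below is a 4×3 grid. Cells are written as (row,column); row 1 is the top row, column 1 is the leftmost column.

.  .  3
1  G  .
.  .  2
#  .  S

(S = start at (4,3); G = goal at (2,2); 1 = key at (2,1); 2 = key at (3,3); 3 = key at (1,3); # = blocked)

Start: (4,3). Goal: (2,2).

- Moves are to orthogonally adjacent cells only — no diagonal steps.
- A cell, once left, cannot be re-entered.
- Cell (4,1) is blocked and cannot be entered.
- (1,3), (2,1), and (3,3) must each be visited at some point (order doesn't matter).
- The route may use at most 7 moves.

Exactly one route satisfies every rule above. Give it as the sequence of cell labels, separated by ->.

Any route must reach (1,3), (2,1), and (3,3) and still end at (2,2) within 7 moves, so the order of the required stops is forced.
Route from (4,3): 3× up (reaching (1,3)), 2× left (reaching (1,1)), down to (2,1), right to (2,2) — 7 moves in all.
Check: all required cells visited; 7 ≤ 7 moves.

(4,3) -> (3,3) -> (2,3) -> (1,3) -> (1,2) -> (1,1) -> (2,1) -> (2,2)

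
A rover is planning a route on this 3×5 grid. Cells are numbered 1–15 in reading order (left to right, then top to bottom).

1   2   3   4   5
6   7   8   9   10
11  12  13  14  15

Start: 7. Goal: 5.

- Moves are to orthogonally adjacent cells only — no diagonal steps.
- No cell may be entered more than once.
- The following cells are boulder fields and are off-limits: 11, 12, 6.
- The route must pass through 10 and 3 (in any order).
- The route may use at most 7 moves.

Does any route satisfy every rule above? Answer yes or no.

yes

One route that works: 7 → 2 → 3 → 8 → 9 → 10 → 5.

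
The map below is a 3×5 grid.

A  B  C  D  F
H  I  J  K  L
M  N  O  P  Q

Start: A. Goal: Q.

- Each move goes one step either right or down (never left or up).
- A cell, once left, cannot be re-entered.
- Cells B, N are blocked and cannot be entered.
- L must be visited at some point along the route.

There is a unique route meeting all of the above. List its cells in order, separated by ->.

A -> H -> I -> J -> K -> L -> Q

Moves only go right or down, so the column and row indices never decrease.
Route from A: down 1 to H, right 4 to L, down 1 to Q — 6 moves in all.
Check: all required cells visited.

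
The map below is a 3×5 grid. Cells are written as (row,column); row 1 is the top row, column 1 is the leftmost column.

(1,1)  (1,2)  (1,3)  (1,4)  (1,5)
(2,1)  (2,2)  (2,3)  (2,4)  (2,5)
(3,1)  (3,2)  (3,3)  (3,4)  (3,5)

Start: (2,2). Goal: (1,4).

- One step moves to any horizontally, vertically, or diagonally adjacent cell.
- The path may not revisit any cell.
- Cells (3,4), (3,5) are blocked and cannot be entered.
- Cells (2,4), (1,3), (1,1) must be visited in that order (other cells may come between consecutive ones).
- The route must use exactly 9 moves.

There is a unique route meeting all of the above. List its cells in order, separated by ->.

The waypoints must appear in the order (2,4), (1,3), (1,1), with no cell reused.
Route from (2,2): down-right 1 to (3,3), up-right 1 to (2,4), up-left 1 to (1,3), left 2 to (1,1), down 1 to (2,1), down-right 1 to (3,2), up-right 2 to (1,4) — 9 moves in all.
Check: order respected ((2,4) at step 2, (1,3) at step 3, (1,1) at step 5); 9 moves as required.

(2,2) -> (3,3) -> (2,4) -> (1,3) -> (1,2) -> (1,1) -> (2,1) -> (3,2) -> (2,3) -> (1,4)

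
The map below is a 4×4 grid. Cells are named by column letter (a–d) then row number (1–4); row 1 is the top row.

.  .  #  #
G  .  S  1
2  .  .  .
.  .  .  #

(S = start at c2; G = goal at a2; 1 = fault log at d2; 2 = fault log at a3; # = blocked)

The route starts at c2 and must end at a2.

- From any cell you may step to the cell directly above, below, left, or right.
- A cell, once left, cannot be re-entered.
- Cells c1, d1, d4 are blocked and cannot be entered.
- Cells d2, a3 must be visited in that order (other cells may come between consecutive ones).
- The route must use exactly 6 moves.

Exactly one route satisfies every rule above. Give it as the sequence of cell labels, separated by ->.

c2 -> d2 -> d3 -> c3 -> b3 -> a3 -> a2

The waypoints must appear in the order d2, a3, with no cell reused.
Route from c2: right 1 to d2, down 1 to d3, left 3 to a3, up 1 to a2 — 6 moves in all.
Check: order respected (1 at step 1, 2 at step 5); 6 moves as required.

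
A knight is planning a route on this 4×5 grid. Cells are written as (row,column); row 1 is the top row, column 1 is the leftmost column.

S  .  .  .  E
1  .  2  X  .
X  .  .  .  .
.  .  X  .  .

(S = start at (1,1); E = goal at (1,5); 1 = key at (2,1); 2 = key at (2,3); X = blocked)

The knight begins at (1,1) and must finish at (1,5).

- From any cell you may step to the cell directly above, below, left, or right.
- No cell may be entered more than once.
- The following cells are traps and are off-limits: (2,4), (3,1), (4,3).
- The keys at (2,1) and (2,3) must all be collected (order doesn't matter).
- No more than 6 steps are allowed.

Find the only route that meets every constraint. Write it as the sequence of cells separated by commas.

The budget equals the shortest possible length, so every move has to be on a shortest route through the required cells.
Route from (1,1): down to (2,1), 2× right (reaching (2,3)), up to (1,3), 2× right (reaching (1,5)) — 6 moves in all.
Check: all required cells visited; 6 ≤ 6 moves.

(1,1), (2,1), (2,2), (2,3), (1,3), (1,4), (1,5)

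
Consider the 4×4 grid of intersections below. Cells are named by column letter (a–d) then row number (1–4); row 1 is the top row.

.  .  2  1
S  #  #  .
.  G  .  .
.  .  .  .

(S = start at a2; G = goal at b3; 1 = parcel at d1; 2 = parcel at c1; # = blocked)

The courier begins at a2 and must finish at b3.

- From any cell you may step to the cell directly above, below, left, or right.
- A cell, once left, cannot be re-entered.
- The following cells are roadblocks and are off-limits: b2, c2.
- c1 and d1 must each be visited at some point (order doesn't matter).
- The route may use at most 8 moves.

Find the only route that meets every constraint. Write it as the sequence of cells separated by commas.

a2, a1, b1, c1, d1, d2, d3, c3, b3

The budget equals the shortest possible length, so every move has to be on a shortest route through the required cells.
Route from a2: up to a1, 3× right (reaching d1), 2× down (reaching d3), 2× left (reaching b3) — 8 moves in all.
Check: all required cells visited; 8 ≤ 8 moves.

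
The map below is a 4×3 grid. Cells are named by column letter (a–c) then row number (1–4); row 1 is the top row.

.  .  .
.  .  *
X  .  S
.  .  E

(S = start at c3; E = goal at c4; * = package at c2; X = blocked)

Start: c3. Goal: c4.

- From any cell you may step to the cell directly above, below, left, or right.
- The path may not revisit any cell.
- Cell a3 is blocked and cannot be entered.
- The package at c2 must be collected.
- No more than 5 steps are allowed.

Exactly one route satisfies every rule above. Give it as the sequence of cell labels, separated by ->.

c3 -> c2 -> b2 -> b3 -> b4 -> c4

The 5-move cap with required stops at c2 leaves no slack for detours.
Route from c3: up to c2, left to b2, 2× down (reaching b4), right to c4 — 5 moves in all.
Check: all required cells visited; 5 ≤ 5 moves.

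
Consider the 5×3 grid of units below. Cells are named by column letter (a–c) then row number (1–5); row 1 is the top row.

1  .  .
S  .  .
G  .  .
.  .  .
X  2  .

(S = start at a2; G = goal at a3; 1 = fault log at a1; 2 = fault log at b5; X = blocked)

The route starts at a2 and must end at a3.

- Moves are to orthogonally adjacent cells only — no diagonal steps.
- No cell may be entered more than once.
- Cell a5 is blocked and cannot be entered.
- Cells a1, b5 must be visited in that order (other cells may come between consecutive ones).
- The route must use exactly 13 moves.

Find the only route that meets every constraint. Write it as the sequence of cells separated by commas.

The waypoints must appear in the order a1, b5, with no cell reused.
Route from a2: up 1 to a1, right 2 to c1, down 1 to c2, left 1 to b2, down 1 to b3, right 1 to c3, down 2 to c5, left 1 to b5, up 1 to b4, left 1 to a4, up 1 to a3 — 13 moves in all.
Check: order respected (1 at step 1, 2 at step 10); 13 moves as required.

a2, a1, b1, c1, c2, b2, b3, c3, c4, c5, b5, b4, a4, a3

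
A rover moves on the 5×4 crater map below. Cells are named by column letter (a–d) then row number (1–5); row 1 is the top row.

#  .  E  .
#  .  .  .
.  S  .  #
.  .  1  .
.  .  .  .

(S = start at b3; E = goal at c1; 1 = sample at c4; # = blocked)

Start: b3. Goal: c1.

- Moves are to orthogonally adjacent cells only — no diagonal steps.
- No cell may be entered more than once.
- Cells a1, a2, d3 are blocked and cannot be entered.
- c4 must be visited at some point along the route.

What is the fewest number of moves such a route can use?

Any route passes through c4 somewhere between b3 and c1. Summing Manhattan distances along the two legs (b3 → c4 → c1) gives a lower bound of 2 + 3 = 5 moves.
A route of 5 moves achieves this: b3 → b4 → c4 → c3 → c2 → c1.
Since 5 matches the lower bound, it is optimal.

5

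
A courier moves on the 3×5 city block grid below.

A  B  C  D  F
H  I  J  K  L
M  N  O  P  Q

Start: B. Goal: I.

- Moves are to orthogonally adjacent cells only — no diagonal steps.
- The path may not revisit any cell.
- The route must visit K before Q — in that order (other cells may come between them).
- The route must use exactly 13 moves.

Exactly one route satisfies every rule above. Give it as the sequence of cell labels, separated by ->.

B -> C -> J -> K -> D -> F -> L -> Q -> P -> O -> N -> M -> H -> I

The waypoints must appear in the order K, Q, with no cell reused.
Route from B: right 1 to C, down 1 to J, right 1 to K, up 1 to D, right 1 to F, down 2 to Q, left 4 to M, up 1 to H, right 1 to I — 13 moves in all.
Check: order respected (K at step 3, Q at step 7); 13 moves as required.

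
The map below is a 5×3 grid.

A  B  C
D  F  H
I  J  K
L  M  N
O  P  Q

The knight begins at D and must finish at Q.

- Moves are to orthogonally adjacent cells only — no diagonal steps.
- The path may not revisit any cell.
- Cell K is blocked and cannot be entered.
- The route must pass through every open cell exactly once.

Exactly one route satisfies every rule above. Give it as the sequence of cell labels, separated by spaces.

D A B C H F J I L O P M N Q

Need to visit all 14 open cells exactly once, starting at D and ending at Q.
Cell N has only two open neighbours (Q and M), so the path must pass straight through it: one of those is the cell it's entered from and the other is where it exits.
Route from D: up 1 to A, right 2 to C, down 1 to H, left 1 to F, down 1 to J, left 1 to I, down 2 to O, right 1 to P, up 1 to M, right 1 to N, down 1 to Q — 13 moves in all.
Check: all 14 open cells covered.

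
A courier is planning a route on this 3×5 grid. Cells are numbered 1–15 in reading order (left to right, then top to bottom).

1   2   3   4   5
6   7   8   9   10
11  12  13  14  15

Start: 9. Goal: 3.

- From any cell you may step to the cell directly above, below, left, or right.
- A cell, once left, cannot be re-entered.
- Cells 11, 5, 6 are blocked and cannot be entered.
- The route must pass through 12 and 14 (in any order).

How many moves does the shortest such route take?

6

Any route passes through 12 and 14 in some order between 9 and 3. Summing Manhattan distances along each leg and taking the cheapest ordering (9 → 14 → 12 → 3) gives a lower bound of 1 + 2 + 3 = 6 moves.
A route of 6 moves achieves this: 9 → 14 → 13 → 12 → 7 → 2 → 3.
Since 6 matches the lower bound, it is optimal.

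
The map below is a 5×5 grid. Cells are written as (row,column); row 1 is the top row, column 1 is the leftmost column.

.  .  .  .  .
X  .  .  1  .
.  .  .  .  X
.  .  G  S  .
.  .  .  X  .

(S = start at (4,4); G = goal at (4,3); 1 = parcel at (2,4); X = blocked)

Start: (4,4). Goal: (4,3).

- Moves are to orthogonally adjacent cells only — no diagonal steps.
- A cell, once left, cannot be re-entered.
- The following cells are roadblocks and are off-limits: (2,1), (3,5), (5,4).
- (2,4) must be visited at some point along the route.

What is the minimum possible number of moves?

Any route passes through (2,4) somewhere between (4,4) and (4,3). Summing Manhattan distances along the two legs ((4,4) → (2,4) → (4,3)) gives a lower bound of 2 + 3 = 5 moves.
A route of 5 moves achieves this: (4,4) → (3,4) → (2,4) → (2,3) → (3,3) → (4,3).
Since 5 matches the lower bound, it is optimal.

5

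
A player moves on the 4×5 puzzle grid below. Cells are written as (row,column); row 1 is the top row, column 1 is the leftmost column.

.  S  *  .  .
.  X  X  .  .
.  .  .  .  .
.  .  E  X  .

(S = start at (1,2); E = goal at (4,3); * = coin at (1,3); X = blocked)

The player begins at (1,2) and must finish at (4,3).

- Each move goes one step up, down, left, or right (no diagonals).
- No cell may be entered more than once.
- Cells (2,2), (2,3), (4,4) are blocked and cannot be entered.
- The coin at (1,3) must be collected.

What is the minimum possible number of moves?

Any route passes through (1,3) somewhere between (1,2) and (4,3). Summing Manhattan distances along the two legs ((1,2) → (1,3) → (4,3)) gives a lower bound of 1 + 3 = 4 moves.
That bound ignores the blocked cells. Measuring each leg by the fewest moves that actually steer around them ((1,2)→(1,3): 1; (1,3)→(4,3): 5) raises the lower bound to 6.
A route of 6 moves exists: (1,2) → (1,3) → (1,4) → (2,4) → (3,4) → (3,3) → (4,3).
Since 6 matches that lower bound, it is optimal.

6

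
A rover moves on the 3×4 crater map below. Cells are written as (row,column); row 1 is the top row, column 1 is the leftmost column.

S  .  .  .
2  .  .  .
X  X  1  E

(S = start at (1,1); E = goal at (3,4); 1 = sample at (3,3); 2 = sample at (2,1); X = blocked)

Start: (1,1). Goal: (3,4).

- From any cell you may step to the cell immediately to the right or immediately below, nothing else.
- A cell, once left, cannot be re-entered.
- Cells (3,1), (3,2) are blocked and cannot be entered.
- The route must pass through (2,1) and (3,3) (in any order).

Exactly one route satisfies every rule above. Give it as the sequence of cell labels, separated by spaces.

Moves only go right or down, so the column and row indices never decrease.
Route from (1,1): down 1 to (2,1), right 2 to (2,3), down 1 to (3,3), right 1 to (3,4) — 5 moves in all.
Check: all required cells visited.

(1,1) (2,1) (2,2) (2,3) (3,3) (3,4)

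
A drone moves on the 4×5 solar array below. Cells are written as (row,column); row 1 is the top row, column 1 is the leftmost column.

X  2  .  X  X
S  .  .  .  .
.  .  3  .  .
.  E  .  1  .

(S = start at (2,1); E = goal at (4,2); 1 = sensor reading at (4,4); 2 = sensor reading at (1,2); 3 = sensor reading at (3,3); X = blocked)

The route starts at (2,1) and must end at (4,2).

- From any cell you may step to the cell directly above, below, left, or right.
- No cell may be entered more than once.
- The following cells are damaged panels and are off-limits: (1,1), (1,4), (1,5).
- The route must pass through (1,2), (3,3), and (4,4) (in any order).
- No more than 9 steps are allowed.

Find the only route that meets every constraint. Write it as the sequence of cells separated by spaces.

(2,1) (2,2) (1,2) (1,3) (2,3) (3,3) (3,4) (4,4) (4,3) (4,2)

Any route must reach (1,2), (3,3), and (4,4) and still end at (4,2) within 9 moves, so the order of the required stops is forced.
Route from (2,1): right 1 to (2,2), up 1 to (1,2), right 1 to (1,3), down 2 to (3,3), right 1 to (3,4), down 1 to (4,4), left 2 to (4,2) — 9 moves in all.
Check: all required cells visited; 9 ≤ 9 moves.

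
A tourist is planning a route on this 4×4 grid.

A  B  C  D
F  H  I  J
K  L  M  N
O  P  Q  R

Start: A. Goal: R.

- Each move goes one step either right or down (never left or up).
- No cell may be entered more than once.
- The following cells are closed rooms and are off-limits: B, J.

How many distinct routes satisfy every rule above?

A right/down-only route from A to R makes exactly 3 down-moves and 3 right-moves in some order.
With no other constraints that would be C(6,3) = 20 routes.
Subtract routes through each blocked cell (inclusion–exclusion for overlaps): − through B: 10 − through J: 4 + through B&J: 3 → 9.
That gives 9 routes.

9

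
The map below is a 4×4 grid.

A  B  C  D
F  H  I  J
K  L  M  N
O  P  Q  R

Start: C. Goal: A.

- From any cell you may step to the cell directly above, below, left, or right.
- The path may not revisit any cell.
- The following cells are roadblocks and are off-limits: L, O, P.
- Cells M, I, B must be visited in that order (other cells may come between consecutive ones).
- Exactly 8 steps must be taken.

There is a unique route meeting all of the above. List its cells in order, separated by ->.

C -> D -> J -> N -> M -> I -> H -> B -> A

The waypoints must appear in the order M, I, B, with no cell reused.
Route from C: right 1 to D, down 2 to N, left 1 to M, up 1 to I, left 1 to H, up 1 to B, left 1 to A — 8 moves in all.
Check: order respected (M at step 4, I at step 5, B at step 7); 8 moves as required.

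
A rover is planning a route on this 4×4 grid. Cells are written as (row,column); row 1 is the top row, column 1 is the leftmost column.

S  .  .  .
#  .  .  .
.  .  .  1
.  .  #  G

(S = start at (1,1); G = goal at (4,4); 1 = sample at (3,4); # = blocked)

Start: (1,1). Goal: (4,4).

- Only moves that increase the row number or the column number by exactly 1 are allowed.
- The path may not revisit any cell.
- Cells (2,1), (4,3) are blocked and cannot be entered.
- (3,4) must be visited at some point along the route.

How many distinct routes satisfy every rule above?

A right/down-only route from (1,1) to (4,4) makes exactly 3 down-moves and 3 right-moves in some order.
With no other constraints that would be C(6,3) = 20 routes.
Split at (3,4) and multiply the segment counts (each segment already excludes blocked cells): (1,1)→(3,4): 6; (3,4)→(4,4): 1; product = 6.
That gives 6 routes.

6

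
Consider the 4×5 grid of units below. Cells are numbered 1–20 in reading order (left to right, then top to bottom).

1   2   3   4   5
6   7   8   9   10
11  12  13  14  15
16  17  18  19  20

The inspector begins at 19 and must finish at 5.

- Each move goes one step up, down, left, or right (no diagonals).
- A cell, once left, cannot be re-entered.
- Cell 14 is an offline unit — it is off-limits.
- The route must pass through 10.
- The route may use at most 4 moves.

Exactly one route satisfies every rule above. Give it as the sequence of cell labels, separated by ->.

The 4-move cap with required stops at 10 leaves no slack for detours.
Route from 19: right 1 to 20, up 3 to 5 — 4 moves in all.
Check: all required cells visited; 4 ≤ 4 moves.

19 -> 20 -> 15 -> 10 -> 5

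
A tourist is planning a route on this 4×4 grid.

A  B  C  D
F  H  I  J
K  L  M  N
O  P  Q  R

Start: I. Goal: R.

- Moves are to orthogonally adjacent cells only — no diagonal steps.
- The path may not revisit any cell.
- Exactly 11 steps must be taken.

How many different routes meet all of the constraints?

39

Need simple routes of exactly 11 moves from I to R (Manhattan distance 3, so 4 moves are spent on a detour and 4 undoing it).
Branch systematically from the start, pruning whenever the remaining move budget drops below the Manhattan distance to R or differs from it in parity. Grouping the completions by first move — via C: 12; via M: 6; via H: 7; via J: 14 — and summing: 12 + 6 + 7 + 14 = 39.
That gives 39 routes.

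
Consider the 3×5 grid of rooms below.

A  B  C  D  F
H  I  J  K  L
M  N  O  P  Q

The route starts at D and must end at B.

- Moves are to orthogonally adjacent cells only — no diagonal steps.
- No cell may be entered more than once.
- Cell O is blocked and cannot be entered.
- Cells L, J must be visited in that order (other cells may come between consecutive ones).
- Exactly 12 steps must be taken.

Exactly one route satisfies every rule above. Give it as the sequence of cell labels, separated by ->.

The waypoints must appear in the order L, J, with no cell reused.
Route from D: right to F, 2× down (reaching Q), left to P, up to K, 2× left (reaching I), down to N, left to M, 2× up (reaching A), right to B — 12 moves in all.
Check: order respected (L at step 2, J at step 6); 12 moves as required.

D -> F -> L -> Q -> P -> K -> J -> I -> N -> M -> H -> A -> B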